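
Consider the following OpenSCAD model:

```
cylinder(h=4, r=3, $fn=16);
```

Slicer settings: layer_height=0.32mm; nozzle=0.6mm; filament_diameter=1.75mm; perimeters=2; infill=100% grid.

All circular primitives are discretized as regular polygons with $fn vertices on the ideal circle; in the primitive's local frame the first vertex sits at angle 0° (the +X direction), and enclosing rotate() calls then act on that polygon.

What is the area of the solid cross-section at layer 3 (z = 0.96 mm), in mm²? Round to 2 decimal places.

27.55 mm²

At z = 0.96 mm: the r=3 cylinder gives a regular 16-gon of circumradius 3 (constant along its height) (area = (16/2)·3.000²·sin(360°/16) = 27.55 mm²). Overall, the cross-section is a single solid region. Net area = 27.55 mm².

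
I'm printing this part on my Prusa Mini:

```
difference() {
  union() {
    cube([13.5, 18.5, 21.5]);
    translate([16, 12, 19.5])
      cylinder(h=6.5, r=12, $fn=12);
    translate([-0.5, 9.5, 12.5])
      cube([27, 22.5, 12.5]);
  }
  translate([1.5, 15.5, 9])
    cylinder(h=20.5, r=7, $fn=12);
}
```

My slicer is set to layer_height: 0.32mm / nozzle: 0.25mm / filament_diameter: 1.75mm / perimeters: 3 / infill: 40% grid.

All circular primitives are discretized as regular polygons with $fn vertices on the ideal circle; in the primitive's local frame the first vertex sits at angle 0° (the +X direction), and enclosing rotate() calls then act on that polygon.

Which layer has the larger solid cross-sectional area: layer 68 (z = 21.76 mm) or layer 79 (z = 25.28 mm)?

Layer 68 (z = 21.76): the cube is absent (z outside [0, 21.5]); the r=12 cylinder at (16, 12) contributes a regular 12-gon of circumradius 12 (area = (12/2)·12.000²·sin(360°/12) = 432.00 mm²); the cube at (-0.5, 9.5) (footprint 27×22.5) is included at this height (area 607.50 mm²); Taking the union: the regions partially overlap — summed areas 1039.50 mm² minus the doubly-counted overlap 267.21 mm² gives 772.29 mm² — area = 772.29 mm²; the r=7 cylinder at (1.5, 15.5) gives a regular 12-gon of circumradius 7 (constant along its height) (area = (12/2)·7.000²·sin(360°/12) = 147.00 mm²); Taking the first minus the rest: starting from that combined region (772.29 mm²), the r=7 cylinder at (1.5, 15.5) partially overlaps it — only the 97.14 mm² overlap (of its 147.00 mm²) is removed, clipping the outline — area = 675.15 mm². So its area = 675.15 mm². Layer 79 (z = 25.28): the cube does not reach this height (z outside [0, 21.5]); the r=12 cylinder at (16, 12) gives a regular 12-gon of circumradius 12 (constant along its height) (area = (12/2)·12.000²·sin(360°/12) = 432.00 mm²); the cube at (-0.5, 9.5) is not intersected at this z (z outside [12.5, 25]); Combining (union): only the r=12 cylinder at (16, 12) is present, so the union is just that shape — area = 432.00 mm²; the cylinder at (1.5, 15.5): section is a regular 12-gon, circumradius r=7 (area = (12/2)·7.000²·sin(360°/12) = 147.00 mm²); After the difference (first − rest): starting from the result so far (432.00 mm²), the r=7 cylinder at (1.5, 15.5) partially overlaps it — only the 26.49 mm² overlap (of its 147.00 mm²) is removed, clipping the outline — area = 405.51 mm². So its area = 405.51 mm². Layer 68 is larger (675.15 vs 405.51 mm²).

layer 68 (z = 21.76 mm)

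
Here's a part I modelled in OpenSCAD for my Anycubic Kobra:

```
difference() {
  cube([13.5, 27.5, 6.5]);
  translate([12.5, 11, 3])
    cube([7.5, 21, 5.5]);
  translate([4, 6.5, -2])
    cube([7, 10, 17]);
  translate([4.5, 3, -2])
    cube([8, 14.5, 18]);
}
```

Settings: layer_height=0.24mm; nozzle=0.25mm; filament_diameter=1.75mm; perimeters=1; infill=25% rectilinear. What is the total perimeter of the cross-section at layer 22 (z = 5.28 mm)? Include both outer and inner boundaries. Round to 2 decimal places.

At z = 5.28 mm: the cube is present — its section is the full 13.5×27.5 rectangle (perimeter 82.00 mm); the cube at (12.5, 11) (footprint 7.5×21) is included at this height (perimeter 57.00 mm); the cube at (4, 6.5) (footprint 7×10) is included at this height (perimeter 34.00 mm); the 8×14.5 cube at (4.5, 3) contributes its full rectangle (perimeter 45.00 mm); Taking the first minus the rest: starting from the 13.5×27.5 cube, the 7.5×21 cube at (12.5, 11) partially overlaps it — only the 16.50 mm² overlap (of its 157.50 mm²) is removed, clipping the outline; the 7×10 cube at (4, 6.5) lies wholly inside it (removes its full 70.00 mm² and its 34.00 mm outline becomes a hole wall); the 8×14.5 cube at (4.5, 3) partially overlaps it — only the 51.00 mm² overlap (of its 116.00 mm²) is removed, clipping the outline — boundary = 115.00 mm. Overall, the cross-section is a single solid region. Total boundary length (outer) = 115.00 mm.

115.00 mm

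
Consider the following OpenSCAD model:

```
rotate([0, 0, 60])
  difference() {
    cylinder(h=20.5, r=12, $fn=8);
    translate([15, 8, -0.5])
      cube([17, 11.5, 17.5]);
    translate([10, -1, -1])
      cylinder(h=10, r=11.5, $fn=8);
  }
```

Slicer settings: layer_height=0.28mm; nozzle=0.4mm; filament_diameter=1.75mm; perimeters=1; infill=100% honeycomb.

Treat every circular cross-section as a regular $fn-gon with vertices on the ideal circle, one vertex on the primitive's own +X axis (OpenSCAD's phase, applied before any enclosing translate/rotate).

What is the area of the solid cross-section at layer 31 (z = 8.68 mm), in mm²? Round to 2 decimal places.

At z = 8.68 mm: the cylinder: section is a regular 8-gon, circumradius r=12 (area = (8/2)·12.000²·sin(360°/8) = 407.29 mm²); the 17×11.5 cube at (15, 8) contributes its full rectangle (area 195.50 mm²); the r=11.5 cylinder at (10, -1) contributes a regular 8-gon of circumradius 11.5 (area = (8/2)·11.500²·sin(360°/8) = 374.06 mm²); Taking the first minus the rest: starting from the r=12 cylinder (407.29 mm²), the 17×11.5 cube at (15, 8) misses the remaining region (no effect); the r=11.5 cylinder at (10, -1) partially overlaps it — only the 174.88 mm² overlap (of its 374.06 mm²) is removed, clipping the outline — area = 232.42 mm²; (whole slice rotated 60° about Z — lengths, areas and connectivity unchanged). Overall, the cross-section is a single solid region. Net area = 232.42 mm².

232.42 mm²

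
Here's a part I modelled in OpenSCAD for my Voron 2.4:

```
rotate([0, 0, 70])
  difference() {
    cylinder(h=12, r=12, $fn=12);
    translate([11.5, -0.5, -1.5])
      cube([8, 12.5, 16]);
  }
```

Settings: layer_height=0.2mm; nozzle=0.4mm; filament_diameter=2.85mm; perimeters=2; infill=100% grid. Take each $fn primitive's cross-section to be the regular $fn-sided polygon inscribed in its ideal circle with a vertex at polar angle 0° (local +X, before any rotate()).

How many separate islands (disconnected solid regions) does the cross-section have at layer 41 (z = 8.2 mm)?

1

At z = 8.2 mm: the r=12 cylinder gives a regular 12-gon of circumradius 12 (constant along its height); the cube at (11.5, -0.5) (footprint 8×12.5) is included at this height; Taking the first minus the rest: starting from the r=12 cylinder, the 8×12.5 cube at (11.5, -0.5) partially overlaps it — only the 0.68 mm² overlap (of its 100.00 mm²) is removed, clipping the outline — 1 connected region; (rotated 70° about Z; rotation is an isometry so areas/perimeters/island counts are preserved). Overall, the cross-section is a single solid region. Island count = 1.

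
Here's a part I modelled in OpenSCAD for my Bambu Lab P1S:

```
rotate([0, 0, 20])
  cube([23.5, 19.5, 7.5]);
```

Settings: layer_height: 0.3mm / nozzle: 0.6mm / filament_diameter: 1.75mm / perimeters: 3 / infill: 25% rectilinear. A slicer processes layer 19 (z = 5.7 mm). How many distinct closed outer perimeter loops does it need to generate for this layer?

At z = 5.7 mm: the cube is present — its section is the full 23.5×19.5 rectangle; (whole slice rotated 20° about Z — lengths, areas and connectivity unchanged). The result has 1 disconnected region.

1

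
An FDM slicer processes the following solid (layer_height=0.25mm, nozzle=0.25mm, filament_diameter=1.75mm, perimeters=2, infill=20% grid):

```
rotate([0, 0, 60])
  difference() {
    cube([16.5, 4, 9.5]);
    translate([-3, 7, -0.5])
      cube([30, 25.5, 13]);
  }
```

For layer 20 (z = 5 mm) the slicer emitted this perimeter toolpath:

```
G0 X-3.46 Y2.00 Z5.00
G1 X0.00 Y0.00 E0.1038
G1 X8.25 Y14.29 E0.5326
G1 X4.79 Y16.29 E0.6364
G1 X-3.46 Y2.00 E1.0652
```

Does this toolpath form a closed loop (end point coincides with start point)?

Start point (G0): (-3.46, 2.00). End point (last G1): the path returns to the start — closed.

yes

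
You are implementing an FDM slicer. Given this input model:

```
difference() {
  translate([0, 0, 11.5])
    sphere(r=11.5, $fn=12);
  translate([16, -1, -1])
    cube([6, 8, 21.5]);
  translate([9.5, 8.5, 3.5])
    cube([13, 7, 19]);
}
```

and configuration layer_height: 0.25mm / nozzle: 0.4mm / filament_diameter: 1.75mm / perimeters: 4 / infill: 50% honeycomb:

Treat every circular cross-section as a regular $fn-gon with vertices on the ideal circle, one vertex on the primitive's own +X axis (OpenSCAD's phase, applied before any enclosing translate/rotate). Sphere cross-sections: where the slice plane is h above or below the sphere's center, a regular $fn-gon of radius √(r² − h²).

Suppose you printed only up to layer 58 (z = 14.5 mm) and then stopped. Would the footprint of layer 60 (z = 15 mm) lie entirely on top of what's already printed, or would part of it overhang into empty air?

entirely on top

Compare the two slices. At z = 14.5: the r=11.5 sphere contributes a regular 12-gon of circumradius √(11.5²−3²) = 11.102 (area = (12/2)·11.102²·sin(360°/12) = 369.75 mm²); the cube at (16, -1) (footprint 6×8) is included at this height (area 48.00 mm²); the cube at (9.5, 8.5) (footprint 13×7) is included at this height (area 91.00 mm²); After the difference (first − rest): starting from the r=11.5 sphere (369.75 mm²), the 6×8 cube at (16, -1) misses the remaining region (no effect); the 13×7 cube at (9.5, 8.5) misses the remaining region (no effect) — area = 369.75 mm². At z = 15: the sphere: section is a regular 12-gon, circumradius = √(r²−h²) = √(11.5²−3.5²) = 10.954 (area = (12/2)·10.954²·sin(360°/12) = 360.00 mm²); the cube at (16, -1) is present — its section is the full 6×8 rectangle (area 48.00 mm²); the cube at (9.5, 8.5) is present — its section is the full 13×7 rectangle (area 91.00 mm²); Subtracting the remaining from the first: starting from the r=11.5 sphere (360.00 mm²), the 6×8 cube at (16, -1) misses the remaining region (no effect); the 13×7 cube at (9.5, 8.5) misses the remaining region (no effect) — area = 360.00 mm². Checking containment: the cross-section at z = 15 is a subset of the cross-section at z = 14.5.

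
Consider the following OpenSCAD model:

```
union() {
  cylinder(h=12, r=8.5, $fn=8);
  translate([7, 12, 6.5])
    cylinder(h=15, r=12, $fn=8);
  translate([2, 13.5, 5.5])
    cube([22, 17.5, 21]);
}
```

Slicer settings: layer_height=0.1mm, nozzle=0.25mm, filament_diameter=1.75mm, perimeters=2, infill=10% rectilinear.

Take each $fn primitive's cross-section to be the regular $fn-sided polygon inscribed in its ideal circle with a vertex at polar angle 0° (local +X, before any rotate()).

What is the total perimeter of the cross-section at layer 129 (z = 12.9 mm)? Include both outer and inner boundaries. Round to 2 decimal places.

105.51 mm

At z = 12.9 mm: the cylinder is absent (z outside [0, 12]); the r=12 cylinder at (7, 12) gives a regular 8-gon of circumradius 12 (constant along its height) (perimeter = 2·8·12.000·sin(180°/8) = 73.48 mm); the cube at (2, 13.5) is present — its section is the full 22×17.5 rectangle (perimeter 79.00 mm); Merging all regions: the regions partially overlap (shared area 131.61 mm²), so the edge portions inside another operand are dropped and the merged outline is re-measured after clipping — boundary = 105.51 mm. Overall, the cross-section is a single solid region. Total boundary length (outer) = 105.51 mm.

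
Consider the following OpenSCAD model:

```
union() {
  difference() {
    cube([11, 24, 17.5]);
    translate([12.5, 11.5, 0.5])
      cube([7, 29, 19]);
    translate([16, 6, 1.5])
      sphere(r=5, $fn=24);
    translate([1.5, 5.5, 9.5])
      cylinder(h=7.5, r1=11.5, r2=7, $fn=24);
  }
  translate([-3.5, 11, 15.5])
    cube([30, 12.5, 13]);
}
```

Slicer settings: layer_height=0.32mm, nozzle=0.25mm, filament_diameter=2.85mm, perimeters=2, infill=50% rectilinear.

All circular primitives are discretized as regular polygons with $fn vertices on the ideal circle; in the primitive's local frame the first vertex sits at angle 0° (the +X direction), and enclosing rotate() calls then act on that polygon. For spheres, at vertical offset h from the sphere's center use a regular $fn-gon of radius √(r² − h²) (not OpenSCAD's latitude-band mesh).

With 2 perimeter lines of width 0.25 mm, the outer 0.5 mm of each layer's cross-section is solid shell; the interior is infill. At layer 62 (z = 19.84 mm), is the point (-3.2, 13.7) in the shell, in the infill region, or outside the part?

At z = 19.84 mm: the cube is absent (z outside [0, 17.5]); the cube at (12.5, 11.5) is absent (z outside [0.5, 19.5]); the sphere at (16, 6) does not reach this height (|z−center|=18.340 > r=5); the cone at (1.5, 5.5) is absent (z outside [9.5, 17]); Taking the first minus the rest: the first operand is absent here, so nothing remains; the cube at (-3.5, 11) (footprint 30×12.5) is included at this height; Taking the union: only the 30×12.5 cube at (-3.5, 11) is present, so the union is just that shape — 1 connected region. Overall, the cross-section is a single solid region. The nearest boundary edge runs (-3.50, 23.50)→(-3.50, 11.00); distance from the point to it = 0.30 mm. The point is inside the cross-section, 0.30 mm from the nearest boundary — within the 0.5 mm shell band (2 × 0.25).

shell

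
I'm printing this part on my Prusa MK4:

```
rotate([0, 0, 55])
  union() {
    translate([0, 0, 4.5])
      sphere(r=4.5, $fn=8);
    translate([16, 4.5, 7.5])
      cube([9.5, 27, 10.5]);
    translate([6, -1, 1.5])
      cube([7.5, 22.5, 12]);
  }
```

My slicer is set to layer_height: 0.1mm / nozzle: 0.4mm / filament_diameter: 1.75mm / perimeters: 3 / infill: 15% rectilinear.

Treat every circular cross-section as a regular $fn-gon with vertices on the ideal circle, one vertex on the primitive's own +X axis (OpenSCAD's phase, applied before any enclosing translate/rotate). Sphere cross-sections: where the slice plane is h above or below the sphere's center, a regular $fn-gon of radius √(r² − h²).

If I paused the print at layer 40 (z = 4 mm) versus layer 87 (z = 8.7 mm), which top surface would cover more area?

layer 87 (z = 8.7 mm)

Layer 40 (z = 4): the r=4.5 sphere contributes a regular 8-gon of circumradius √(4.5²−0.5²) = 4.472 (area = (8/2)·4.472²·sin(360°/8) = 56.57 mm²); the cube at (16, 4.5) is not intersected at this z (z outside [7.5, 18]); the cube at (6, -1) (footprint 7.5×22.5) is included at this height (area 168.75 mm²); Merging all regions: the 2 present regions are separate (no shared area or edge), so areas and boundary lengths simply add and each stays a separate island — area = 225.32 mm²; (rotated 55° about Z; rotation is an isometry so areas/perimeters/island counts are preserved). So its area = 225.32 mm². Layer 87 (z = 8.7): the r=4.5 sphere contributes a regular 8-gon of circumradius √(4.5²−4.2²) = 1.616 (area = (8/2)·1.616²·sin(360°/8) = 7.38 mm²); the cube at (16, 4.5) is present — its section is the full 9.5×27 rectangle (area 256.50 mm²); the cube at (6, -1) (footprint 7.5×22.5) is included at this height (area 168.75 mm²); Combining (union): the 3 present regions are separate (no shared area or edge), so areas and boundary lengths simply add and each stays a separate island — area = 432.63 mm²; (whole slice rotated 55° about Z — lengths, areas and connectivity unchanged). So its area = 432.63 mm². Layer 87 is larger (432.63 vs 225.32 mm²).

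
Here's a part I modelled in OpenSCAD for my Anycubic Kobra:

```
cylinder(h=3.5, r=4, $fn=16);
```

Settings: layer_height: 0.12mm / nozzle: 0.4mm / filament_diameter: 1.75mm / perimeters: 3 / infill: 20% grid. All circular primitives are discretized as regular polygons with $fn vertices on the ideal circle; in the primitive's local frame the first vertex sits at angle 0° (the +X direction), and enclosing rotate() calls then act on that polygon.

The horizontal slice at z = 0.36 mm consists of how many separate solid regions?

1

At z = 0.36 mm: the cylinder: section is a regular 16-gon, circumradius r=4. The result has 1 disconnected region.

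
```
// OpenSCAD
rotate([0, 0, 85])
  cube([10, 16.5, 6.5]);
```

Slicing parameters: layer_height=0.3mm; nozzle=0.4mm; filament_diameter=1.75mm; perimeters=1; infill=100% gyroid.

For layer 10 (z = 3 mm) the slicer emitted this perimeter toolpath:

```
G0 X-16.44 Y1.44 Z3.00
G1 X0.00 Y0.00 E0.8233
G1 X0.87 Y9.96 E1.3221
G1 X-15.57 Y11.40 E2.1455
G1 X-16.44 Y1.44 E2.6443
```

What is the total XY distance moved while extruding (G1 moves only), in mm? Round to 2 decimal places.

Sum the Euclidean lengths of each G1 segment: total = 53.00 mm.

53.00 mm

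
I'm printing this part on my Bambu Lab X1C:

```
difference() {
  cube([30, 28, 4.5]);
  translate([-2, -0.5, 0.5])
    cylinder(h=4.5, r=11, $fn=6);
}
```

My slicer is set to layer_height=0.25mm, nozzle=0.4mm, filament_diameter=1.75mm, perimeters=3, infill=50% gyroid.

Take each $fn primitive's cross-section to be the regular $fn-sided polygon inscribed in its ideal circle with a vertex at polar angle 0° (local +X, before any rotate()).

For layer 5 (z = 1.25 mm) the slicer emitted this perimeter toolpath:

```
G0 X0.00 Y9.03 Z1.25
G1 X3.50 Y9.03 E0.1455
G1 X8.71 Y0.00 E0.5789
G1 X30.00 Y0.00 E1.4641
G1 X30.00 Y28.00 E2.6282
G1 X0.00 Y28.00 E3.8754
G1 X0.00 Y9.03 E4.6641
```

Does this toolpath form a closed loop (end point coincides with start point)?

yes

Start point (G0): (0.00, 9.03). End point (last G1): the path returns to the start — closed.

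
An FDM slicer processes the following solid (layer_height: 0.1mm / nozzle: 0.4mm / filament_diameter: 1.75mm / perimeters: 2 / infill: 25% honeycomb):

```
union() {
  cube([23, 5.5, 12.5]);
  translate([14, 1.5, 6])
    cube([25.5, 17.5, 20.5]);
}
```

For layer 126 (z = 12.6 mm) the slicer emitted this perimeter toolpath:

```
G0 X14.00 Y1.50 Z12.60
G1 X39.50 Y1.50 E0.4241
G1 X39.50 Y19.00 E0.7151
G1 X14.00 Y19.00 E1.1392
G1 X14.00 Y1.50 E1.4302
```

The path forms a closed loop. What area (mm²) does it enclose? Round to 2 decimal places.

446.25 mm²

Apply the shoelace formula to the sequence of (X, Y) vertices; enclosed area = 446.25 mm².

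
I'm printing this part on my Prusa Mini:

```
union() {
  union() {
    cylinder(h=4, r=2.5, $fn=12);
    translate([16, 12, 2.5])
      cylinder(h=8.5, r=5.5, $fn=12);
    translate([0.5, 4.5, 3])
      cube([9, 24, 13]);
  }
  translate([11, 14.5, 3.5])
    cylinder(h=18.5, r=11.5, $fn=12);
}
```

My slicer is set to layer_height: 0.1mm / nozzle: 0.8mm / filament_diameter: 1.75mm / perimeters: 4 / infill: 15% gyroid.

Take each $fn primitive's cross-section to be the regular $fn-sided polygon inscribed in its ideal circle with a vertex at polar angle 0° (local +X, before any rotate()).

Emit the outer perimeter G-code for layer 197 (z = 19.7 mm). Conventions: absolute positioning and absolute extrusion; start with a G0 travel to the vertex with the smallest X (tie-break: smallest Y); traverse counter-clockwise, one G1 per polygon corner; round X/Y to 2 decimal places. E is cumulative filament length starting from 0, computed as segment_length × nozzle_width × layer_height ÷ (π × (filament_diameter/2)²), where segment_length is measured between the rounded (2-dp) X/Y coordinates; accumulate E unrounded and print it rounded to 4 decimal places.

G0 X-0.50 Y14.50 Z19.70
G1 X1.04 Y8.75 E0.1980
G1 X5.25 Y4.54 E0.3960
G1 X11.00 Y3.00 E0.5940
G1 X16.75 Y4.54 E0.7920
G1 X20.96 Y8.75 E0.9900
G1 X22.50 Y14.50 E1.1880
G1 X20.96 Y20.25 E1.3860
G1 X16.75 Y24.46 E1.5840
G1 X11.00 Y26.00 E1.7820
G1 X5.25 Y24.46 E1.9800
G1 X1.04 Y20.25 E2.1780
G1 X-0.50 Y14.50 E2.3760

At z = 19.7 mm: the cylinder is absent (z outside [0, 4]); the cylinder at (16, 12) is not intersected at this z (z outside [2.5, 11]); the cube at (0.5, 4.5) is absent (z outside [3, 16]); Combining (union): nothing is present at this height; the r=11.5 cylinder at (11, 14.5) contributes a regular 12-gon of circumradius 11.5; Taking the union: only the r=11.5 cylinder at (11, 14.5) is present, so the union is just that shape — 1 connected region. The outline is a single polygon with 12 vertices. Extrusion per mm of travel: 0.8 × 0.1 / (π × 0.875²) = 0.033260. Accumulating E over each segment gives final E = 2.3760.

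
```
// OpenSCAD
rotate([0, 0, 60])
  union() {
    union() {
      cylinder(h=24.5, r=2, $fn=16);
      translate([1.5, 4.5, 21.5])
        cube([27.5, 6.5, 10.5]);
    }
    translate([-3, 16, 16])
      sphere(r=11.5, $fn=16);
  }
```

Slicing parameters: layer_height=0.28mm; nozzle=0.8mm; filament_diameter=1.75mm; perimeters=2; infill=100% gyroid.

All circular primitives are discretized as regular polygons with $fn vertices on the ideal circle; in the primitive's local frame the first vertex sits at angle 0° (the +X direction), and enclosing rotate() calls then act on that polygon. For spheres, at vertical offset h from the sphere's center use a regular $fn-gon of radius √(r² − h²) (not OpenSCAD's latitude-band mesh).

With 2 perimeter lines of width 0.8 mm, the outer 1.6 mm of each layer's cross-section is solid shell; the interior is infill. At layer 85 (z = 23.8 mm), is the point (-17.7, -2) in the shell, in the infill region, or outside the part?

shell

At z = 23.8 mm: the cylinder: section is a regular 16-gon, circumradius r=2; the cube at (1.5, 4.5) (footprint 27.5×6.5) is included at this height; Merging all regions: the 2 present regions are separate (no shared area or edge), so areas and boundary lengths simply add and each stays a separate island — 2 connected regions; the r=11.5 sphere at (-3, 16) slices to a regular 16-gon of circumradius 8.450 (√(r²−h²) with h=7.8 from center); Combining (union): the regions partially overlap (shared area 2.48 mm²), so overlapping operands fuse into one piece — 2 connected regions; (whole slice rotated 60° about Z — lengths, areas and connectivity unchanged). Overall, the cross-section has 2 separate islands. Undo the 60° rotation: the query point maps to (-10.582, 14.329) in the un-rotated model frame. The nearest boundary edge runs (-10.81, 12.77)→(-11.45, 16.00); distance from the point to it = 0.53 mm. (Shell/infill is judged within the island containing the point — the largest one.) The point is inside the cross-section, 0.53 mm from the nearest boundary — within the 1.6 mm shell band (2 × 0.8).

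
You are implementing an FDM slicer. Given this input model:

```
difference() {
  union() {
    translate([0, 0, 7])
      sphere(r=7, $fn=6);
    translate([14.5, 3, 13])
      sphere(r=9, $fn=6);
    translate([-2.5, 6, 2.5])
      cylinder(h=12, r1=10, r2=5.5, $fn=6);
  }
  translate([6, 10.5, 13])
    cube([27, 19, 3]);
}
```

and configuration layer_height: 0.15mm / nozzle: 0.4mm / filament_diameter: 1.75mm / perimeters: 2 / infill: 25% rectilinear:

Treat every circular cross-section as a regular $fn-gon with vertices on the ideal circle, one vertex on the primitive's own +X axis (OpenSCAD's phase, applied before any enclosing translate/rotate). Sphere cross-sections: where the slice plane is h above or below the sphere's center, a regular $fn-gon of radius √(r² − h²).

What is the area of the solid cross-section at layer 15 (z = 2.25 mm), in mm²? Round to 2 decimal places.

68.69 mm²

At z = 2.25 mm: the r=7 sphere slices to a regular 6-gon of circumradius 5.142 (√(r²−h²) with h=4.75 from center) (area = (6/2)·5.142²·sin(360°/6) = 68.69 mm²); the sphere at (14.5, 3) is absent (|z−center|=10.750 > r=9); the cone at (-2.5, 6) is absent (z outside [2.5, 14.5]); Merging all regions: only the r=7 sphere is present, so the union is just that shape — area = 68.69 mm²; the cube at (6, 10.5) is not intersected at this z (z outside [13, 16]); After the difference (first − rest): none of the subtracted shapes is present at this height, so that combined region is unchanged — area = 68.69 mm². Overall, the cross-section is a single solid region. Net area = 68.69 mm².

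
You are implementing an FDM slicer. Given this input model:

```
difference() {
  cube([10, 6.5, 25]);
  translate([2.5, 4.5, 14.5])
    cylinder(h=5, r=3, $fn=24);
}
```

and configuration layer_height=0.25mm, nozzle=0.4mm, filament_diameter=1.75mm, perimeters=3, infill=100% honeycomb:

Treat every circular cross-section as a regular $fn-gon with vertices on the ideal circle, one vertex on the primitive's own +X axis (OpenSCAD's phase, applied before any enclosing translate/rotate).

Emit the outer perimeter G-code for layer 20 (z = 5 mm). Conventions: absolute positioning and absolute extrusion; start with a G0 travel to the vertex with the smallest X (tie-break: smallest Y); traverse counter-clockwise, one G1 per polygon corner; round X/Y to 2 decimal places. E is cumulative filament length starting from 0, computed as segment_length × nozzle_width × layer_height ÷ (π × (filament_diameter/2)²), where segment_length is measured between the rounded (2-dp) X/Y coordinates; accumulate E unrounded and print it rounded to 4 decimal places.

G0 X0.00 Y0.00 Z5.00
G1 X10.00 Y0.00 E0.4158
G1 X10.00 Y6.50 E0.6860
G1 X0.00 Y6.50 E1.1017
G1 X0.00 Y0.00 E1.3720

At z = 5 mm: the 10×6.5 cube contributes its full rectangle; the cylinder at (2.5, 4.5) is absent (z outside [14.5, 19.5]); Subtracting the remaining from the first: none of the subtracted shapes is present at this height, so the 10×6.5 cube is unchanged — 1 connected region. The outline is a single polygon with 4 vertices. Extrusion per mm of travel: 0.4 × 0.25 / (π × 0.875²) = 0.041575. Accumulating E over each segment gives final E = 1.3720.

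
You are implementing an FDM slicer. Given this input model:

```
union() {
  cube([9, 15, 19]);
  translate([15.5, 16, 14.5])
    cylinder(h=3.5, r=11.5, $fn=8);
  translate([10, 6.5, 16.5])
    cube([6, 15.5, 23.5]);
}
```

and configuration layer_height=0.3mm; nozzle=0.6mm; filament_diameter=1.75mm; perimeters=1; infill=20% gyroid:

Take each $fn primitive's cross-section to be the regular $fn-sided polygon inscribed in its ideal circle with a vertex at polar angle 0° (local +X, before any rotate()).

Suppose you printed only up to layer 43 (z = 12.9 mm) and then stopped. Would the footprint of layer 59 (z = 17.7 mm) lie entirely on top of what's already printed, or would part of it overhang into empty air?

part overhangs

Compare the two slices. At z = 12.9: the cube (footprint 9×15) is included at this height (area 135.00 mm²); the cylinder at (15.5, 16) does not reach this height (z outside [14.5, 18]); the cube at (10, 6.5) does not reach this height (z outside [16.5, 40]); Combining (union): only the 9×15 cube is present, so the union is just that shape — area = 135.00 mm². At z = 17.7: the 9×15 cube contributes its full rectangle (area 135.00 mm²); the r=11.5 cylinder at (15.5, 16) contributes a regular 8-gon of circumradius 11.5 (area = (8/2)·11.500²·sin(360°/8) = 374.06 mm²); the cube at (10, 6.5) (footprint 6×15.5) is included at this height (area 93.00 mm²); Combining (union): the regions partially overlap — summed areas 602.06 mm² minus the doubly-counted overlap 115.63 mm² gives 486.43 mm² — area = 486.43 mm². Checking containment: at z = 17.7 the cross-section extends beyond the z = 12.9 cross-section by about 351.43 mm².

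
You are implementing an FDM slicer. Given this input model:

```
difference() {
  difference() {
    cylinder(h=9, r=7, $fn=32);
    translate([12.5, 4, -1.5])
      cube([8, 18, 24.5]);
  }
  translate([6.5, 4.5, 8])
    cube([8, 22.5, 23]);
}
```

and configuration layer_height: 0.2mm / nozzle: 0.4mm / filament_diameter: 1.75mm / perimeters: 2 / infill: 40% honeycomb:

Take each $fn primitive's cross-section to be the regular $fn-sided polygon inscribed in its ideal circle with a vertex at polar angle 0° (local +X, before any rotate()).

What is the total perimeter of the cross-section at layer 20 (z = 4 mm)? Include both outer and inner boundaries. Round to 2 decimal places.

43.91 mm

At z = 4 mm: the r=7 cylinder contributes a regular 32-gon of circumradius 7 (perimeter = 2·32·7.000·sin(180°/32) = 43.91 mm); the cube at (12.5, 4) (footprint 8×18) is included at this height (perimeter 52.00 mm); After the difference (first − rest): starting from the r=7 cylinder, the 8×18 cube at (12.5, 4) misses the remaining region (no effect) — boundary = 43.91 mm; the cube at (6.5, 4.5) is not intersected at this z (z outside [8, 31]); After the difference (first − rest): none of the subtracted shapes is present at this height, so that combined region is unchanged — boundary = 43.91 mm. Overall, the cross-section is a single solid region. Total boundary length (outer) = 43.91 mm.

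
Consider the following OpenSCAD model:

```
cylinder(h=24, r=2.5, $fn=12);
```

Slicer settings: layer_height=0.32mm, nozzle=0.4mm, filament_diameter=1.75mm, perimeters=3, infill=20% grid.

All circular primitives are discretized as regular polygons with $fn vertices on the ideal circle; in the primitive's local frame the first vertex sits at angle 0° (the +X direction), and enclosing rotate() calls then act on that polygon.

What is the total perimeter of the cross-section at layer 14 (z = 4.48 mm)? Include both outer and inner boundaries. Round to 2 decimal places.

15.53 mm

At z = 4.48 mm: the cylinder: section is a regular 12-gon, circumradius r=2.5 (perimeter = 2·12·2.500·sin(180°/12) = 15.53 mm). Overall, the cross-section is a single solid region. Total boundary length (outer) = 15.53 mm.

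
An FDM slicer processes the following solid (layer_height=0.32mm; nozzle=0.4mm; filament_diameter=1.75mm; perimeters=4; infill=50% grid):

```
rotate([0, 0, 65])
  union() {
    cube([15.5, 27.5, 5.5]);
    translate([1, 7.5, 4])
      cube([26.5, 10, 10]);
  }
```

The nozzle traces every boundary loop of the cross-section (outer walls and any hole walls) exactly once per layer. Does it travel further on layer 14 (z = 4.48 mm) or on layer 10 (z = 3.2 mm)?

layer 14 (z = 4.48 mm)

Layer 14 (z = 4.48): the cube (footprint 15.5×27.5) is included at this height (perimeter 86.00 mm); the cube at (1, 7.5) is present — its section is the full 26.5×10 rectangle (perimeter 73.00 mm); Combining (union): the regions partially overlap (shared area 145.00 mm²), so the edge portions inside another operand are dropped and the merged outline is re-measured after clipping — boundary = 110.00 mm; (whole slice rotated 65° about Z — lengths, areas and connectivity unchanged). So its perimeter = 110.00 mm. Layer 10 (z = 3.2): the 15.5×27.5 cube contributes its full rectangle (perimeter 86.00 mm); the cube at (1, 7.5) is absent (z outside [4, 14]); Merging all regions: only the 15.5×27.5 cube is present, so the union is just that shape — boundary = 86.00 mm; (rotated 65° about Z; rotation is an isometry so areas/perimeters/island counts are preserved). So its perimeter = 86.00 mm. Layer 14 is larger (110.00 vs 86.00 mm).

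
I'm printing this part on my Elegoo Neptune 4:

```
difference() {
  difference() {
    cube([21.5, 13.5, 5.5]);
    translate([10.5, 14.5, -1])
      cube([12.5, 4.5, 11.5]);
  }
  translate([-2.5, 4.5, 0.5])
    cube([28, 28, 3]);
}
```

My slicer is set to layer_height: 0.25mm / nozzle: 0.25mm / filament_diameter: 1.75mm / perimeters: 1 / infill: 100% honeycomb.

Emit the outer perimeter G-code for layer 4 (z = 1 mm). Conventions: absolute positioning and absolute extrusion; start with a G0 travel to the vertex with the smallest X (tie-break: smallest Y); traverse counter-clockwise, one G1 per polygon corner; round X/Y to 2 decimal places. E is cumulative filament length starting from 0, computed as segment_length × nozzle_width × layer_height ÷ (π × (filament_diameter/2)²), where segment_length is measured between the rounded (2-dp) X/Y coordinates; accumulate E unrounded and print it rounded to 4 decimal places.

At z = 1 mm: the cube is present — its section is the full 21.5×13.5 rectangle; the 12.5×4.5 cube at (10.5, 14.5) contributes its full rectangle; After the difference (first − rest): starting from the 21.5×13.5 cube, the 12.5×4.5 cube at (10.5, 14.5) misses the remaining region (no effect) — 1 connected region; the cube at (-2.5, 4.5) is present — its section is the full 28×28 rectangle; Subtracting the remaining from the first: starting from the result so far, the 28×28 cube at (-2.5, 4.5) partially overlaps it — only the 193.50 mm² overlap (of its 784.00 mm²) is removed, clipping the outline — 1 connected region. The outline is a single polygon with 4 vertices. Extrusion per mm of travel: 0.25 × 0.25 / (π × 0.875²) = 0.025984. Accumulating E over each segment gives final E = 1.3512.

G0 X0.00 Y0.00 Z1.00
G1 X21.50 Y0.00 E0.5587
G1 X21.50 Y4.50 E0.6756
G1 X0.00 Y4.50 E1.2343
G1 X0.00 Y0.00 E1.3512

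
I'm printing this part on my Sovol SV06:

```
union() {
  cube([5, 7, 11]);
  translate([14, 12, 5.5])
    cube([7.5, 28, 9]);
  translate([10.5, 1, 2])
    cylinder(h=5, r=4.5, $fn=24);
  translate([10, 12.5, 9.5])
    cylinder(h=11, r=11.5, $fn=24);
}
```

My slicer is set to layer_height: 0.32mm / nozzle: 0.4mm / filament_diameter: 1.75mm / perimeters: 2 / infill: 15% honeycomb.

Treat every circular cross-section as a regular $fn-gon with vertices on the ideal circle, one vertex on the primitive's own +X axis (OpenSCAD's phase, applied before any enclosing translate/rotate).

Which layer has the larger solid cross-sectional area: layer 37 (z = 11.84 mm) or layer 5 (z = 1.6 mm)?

Layer 37 (z = 11.84): the cube is absent (z outside [0, 11]); the cube at (14, 12) is present — its section is the full 7.5×28 rectangle (area 210.00 mm²); the cylinder at (10.5, 1) is absent (z outside [2, 7]); the r=11.5 cylinder at (10, 12.5) gives a regular 24-gon of circumradius 11.5 (constant along its height) (area = (24/2)·11.500²·sin(360°/24) = 410.75 mm²); Merging all regions: the regions partially overlap — summed areas 620.75 mm² minus the doubly-counted overlap 61.62 mm² gives 559.12 mm² — area = 559.12 mm². So its area = 559.12 mm². Layer 5 (z = 1.6): the 5×7 cube contributes its full rectangle (area 35.00 mm²); the cube at (14, 12) does not reach this height (z outside [5.5, 14.5]); the cylinder at (10.5, 1) does not reach this height (z outside [2, 7]); the cylinder at (10, 12.5) is not intersected at this z (z outside [9.5, 20.5]); Combining (union): only the 5×7 cube is present, so the union is just that shape — area = 35.00 mm². So its area = 35.00 mm². Layer 37 is larger (559.12 vs 35.00 mm²).

layer 37 (z = 11.84 mm)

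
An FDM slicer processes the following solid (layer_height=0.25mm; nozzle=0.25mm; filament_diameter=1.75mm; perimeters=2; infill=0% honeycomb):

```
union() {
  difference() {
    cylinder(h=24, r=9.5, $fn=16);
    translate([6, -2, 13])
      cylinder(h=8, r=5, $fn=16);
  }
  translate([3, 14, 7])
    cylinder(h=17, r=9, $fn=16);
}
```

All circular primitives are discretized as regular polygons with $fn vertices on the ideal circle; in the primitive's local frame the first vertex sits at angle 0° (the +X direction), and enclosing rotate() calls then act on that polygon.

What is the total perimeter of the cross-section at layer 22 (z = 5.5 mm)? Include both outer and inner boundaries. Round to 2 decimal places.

At z = 5.5 mm: the r=9.5 cylinder contributes a regular 16-gon of circumradius 9.5 (perimeter = 2·16·9.500·sin(180°/16) = 59.31 mm); the cylinder at (6, -2) does not reach this height (z outside [13, 21]); Subtracting the remaining from the first: none of the subtracted shapes is present at this height, so the r=9.5 cylinder is unchanged — boundary = 59.31 mm; the cylinder at (3, 14) is absent (z outside [7, 24]); Combining (union): only that combined region is present, so the union is just that shape — boundary = 59.31 mm. Overall, the cross-section is a single solid region. Total boundary length (outer) = 59.31 mm.

59.31 mm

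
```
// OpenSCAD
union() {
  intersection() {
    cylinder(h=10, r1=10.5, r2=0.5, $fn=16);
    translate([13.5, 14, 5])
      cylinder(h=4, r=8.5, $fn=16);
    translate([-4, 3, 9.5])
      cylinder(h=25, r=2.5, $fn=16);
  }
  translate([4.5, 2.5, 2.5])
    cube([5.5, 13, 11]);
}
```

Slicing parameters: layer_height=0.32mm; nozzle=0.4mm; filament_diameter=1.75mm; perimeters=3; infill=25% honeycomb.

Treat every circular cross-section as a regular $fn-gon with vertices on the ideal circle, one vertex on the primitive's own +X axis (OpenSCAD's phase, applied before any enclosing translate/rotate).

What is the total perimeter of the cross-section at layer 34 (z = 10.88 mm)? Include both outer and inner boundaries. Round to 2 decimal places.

At z = 10.88 mm: the cone is not intersected at this z (z outside [0, 10]); the cylinder at (13.5, 14) is absent (z outside [5, 9]); the cylinder at (-4, 3): section is a regular 16-gon, circumradius r=2.5 (perimeter = 2·16·2.500·sin(180°/16) = 15.61 mm); Taking the intersection: at least one operand is absent at this height, so nothing remains; the 5.5×13 cube at (4.5, 2.5) contributes its full rectangle (perimeter 37.00 mm); Combining (union): only the 5.5×13 cube at (4.5, 2.5) is present, so the union is just that shape — boundary = 37.00 mm. Overall, the cross-section is a single solid region. Total boundary length (outer) = 37.00 mm.

37.00 mm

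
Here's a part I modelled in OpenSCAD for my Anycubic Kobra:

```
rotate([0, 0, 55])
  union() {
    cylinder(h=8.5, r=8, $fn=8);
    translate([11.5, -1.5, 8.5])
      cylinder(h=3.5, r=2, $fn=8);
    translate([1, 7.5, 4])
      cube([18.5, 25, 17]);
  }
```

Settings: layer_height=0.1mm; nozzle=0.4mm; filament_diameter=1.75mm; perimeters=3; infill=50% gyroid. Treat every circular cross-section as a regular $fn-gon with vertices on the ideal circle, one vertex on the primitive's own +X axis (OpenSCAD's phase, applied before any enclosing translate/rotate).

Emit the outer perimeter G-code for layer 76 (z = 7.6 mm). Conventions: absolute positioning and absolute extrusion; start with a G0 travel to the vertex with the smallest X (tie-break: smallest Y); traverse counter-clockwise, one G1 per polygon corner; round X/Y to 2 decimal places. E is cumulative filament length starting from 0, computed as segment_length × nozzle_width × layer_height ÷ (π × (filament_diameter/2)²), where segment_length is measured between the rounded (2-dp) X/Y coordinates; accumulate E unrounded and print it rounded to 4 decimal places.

At z = 7.6 mm: the r=8 cylinder gives a regular 8-gon of circumradius 8 (constant along its height); the cylinder at (11.5, -1.5) does not reach this height (z outside [8.5, 12]); the cube at (1, 7.5) (footprint 18.5×25) is included at this height; Merging all regions: the regions partially overlap (shared area 0.01 mm²), so overlapping operands fuse into one piece — 1 connected region; (rotated 55° about Z; rotation is an isometry so areas/perimeters/island counts are preserved). The outline is a single polygon with 13 vertices. Extrusion per mm of travel: 0.4 × 0.1 / (π × 0.875²) = 0.016630. Accumulating E over each segment gives final E = 2.2527.

G0 X-26.05 Y19.46 Z7.60
G1 X-5.64 Y5.17 E0.4143
G1 X-6.55 Y4.59 E0.4323
G1 X-7.88 Y-1.39 E0.5342
G1 X-4.59 Y-6.55 E0.6359
G1 X1.39 Y-7.88 E0.7378
G1 X6.55 Y-4.59 E0.8396
G1 X7.88 Y1.39 E0.9415
G1 X4.59 Y6.55 E1.0432
G1 X-1.39 Y7.88 E1.1451
G1 X-5.45 Y5.29 E1.2252
G1 X5.04 Y20.28 E1.5295
G1 X-15.44 Y34.61 E1.9451
G1 X-26.05 Y19.46 E2.2527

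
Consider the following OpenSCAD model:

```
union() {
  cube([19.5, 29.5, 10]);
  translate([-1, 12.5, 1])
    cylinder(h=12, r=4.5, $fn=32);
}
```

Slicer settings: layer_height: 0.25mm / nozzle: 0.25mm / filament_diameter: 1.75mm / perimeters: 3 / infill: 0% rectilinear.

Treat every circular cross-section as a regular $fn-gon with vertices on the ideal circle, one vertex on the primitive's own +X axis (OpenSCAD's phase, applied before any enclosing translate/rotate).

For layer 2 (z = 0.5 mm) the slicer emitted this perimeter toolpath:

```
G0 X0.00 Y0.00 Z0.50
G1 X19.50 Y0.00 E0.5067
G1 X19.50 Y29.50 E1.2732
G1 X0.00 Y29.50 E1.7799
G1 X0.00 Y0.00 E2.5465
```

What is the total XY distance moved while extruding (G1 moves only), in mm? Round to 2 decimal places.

98.00 mm

Sum the Euclidean lengths of each G1 segment: total = 98.00 mm.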